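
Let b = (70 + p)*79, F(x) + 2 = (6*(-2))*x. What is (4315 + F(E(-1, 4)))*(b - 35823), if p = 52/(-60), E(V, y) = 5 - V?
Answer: -1931444702/15 ≈ -1.2876e+8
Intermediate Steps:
p = -13/15 (p = 52*(-1/60) = -13/15 ≈ -0.86667)
F(x) = -2 - 12*x (F(x) = -2 + (6*(-2))*x = -2 - 12*x)
b = 81923/15 (b = (70 - 13/15)*79 = (1037/15)*79 = 81923/15 ≈ 5461.5)
(4315 + F(E(-1, 4)))*(b - 35823) = (4315 + (-2 - 12*(5 - 1*(-1))))*(81923/15 - 35823) = (4315 + (-2 - 12*(5 + 1)))*(-455422/15) = (4315 + (-2 - 12*6))*(-455422/15) = (4315 + (-2 - 72))*(-455422/15) = (4315 - 74)*(-455422/15) = 4241*(-455422/15) = -1931444702/15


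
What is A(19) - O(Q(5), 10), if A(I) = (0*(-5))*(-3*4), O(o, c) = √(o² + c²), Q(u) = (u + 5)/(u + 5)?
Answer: -√101 ≈ -10.050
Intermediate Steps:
Q(u) = 1 (Q(u) = (5 + u)/(5 + u) = 1)
O(o, c) = √(c² + o²)
A(I) = 0 (A(I) = 0*(-12) = 0)
A(19) - O(Q(5), 10) = 0 - √(10² + 1²) = 0 - √(100 + 1) = 0 - √101 = -√101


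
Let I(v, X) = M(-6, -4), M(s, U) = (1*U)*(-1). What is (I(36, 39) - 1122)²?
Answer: 1249924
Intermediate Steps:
M(s, U) = -U (M(s, U) = U*(-1) = -U)
I(v, X) = 4 (I(v, X) = -1*(-4) = 4)
(I(36, 39) - 1122)² = (4 - 1122)² = (-1118)² = 1249924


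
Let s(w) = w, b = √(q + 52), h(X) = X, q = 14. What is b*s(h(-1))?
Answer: -√66 ≈ -8.1240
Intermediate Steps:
b = √66 (b = √(14 + 52) = √66 ≈ 8.1240)
b*s(h(-1)) = √66*(-1) = -√66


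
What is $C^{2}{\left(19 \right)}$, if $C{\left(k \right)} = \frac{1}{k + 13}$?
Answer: $\frac{1}{1024} \approx 0.00097656$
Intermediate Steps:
$C{\left(k \right)} = \frac{1}{13 + k}$
$C^{2}{\left(19 \right)} = \left(\frac{1}{13 + 19}\right)^{2} = \left(\frac{1}{32}\right)^{2} = \frac{1}{1024}$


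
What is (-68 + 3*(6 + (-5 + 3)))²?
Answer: 3136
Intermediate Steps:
(-68 + 3*(6 + (-5 + 3)))² = (-68 + 3*(6 - 2))² = (-68 + 3*4)² = (-68 + 12)² = (-56)² = 3136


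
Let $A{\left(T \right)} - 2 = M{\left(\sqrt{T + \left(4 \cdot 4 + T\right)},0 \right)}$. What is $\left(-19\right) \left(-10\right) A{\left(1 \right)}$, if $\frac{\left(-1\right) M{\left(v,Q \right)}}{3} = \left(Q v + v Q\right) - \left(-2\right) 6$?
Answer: $-6460$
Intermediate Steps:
$M{\left(v,Q \right)} = -36 - 6 Q v$ ($M{\left(v,Q \right)} = - 3 \left(\left(Q v + v Q\right) - \left(-2\right) 6\right) = - 3 \left(\left(Q v + Q v\right) - -12\right) = - 3 \left(2 Q v + 12\right) = - 3 \left(12 + 2 Q v\right) = -36 - 6 Q v$)
$A{\left(T \right)} = -34$ ($A{\left(T \right)} = 2 - \left(36 + 0 \sqrt{T + \left(4 \cdot 4 + T\right)}\right) = 2 - \left(36 + 0 \sqrt{T + \left(16 + T\right)}\right) = 2 - \left(36 + 0 \sqrt{16 + 2 T}\right) = 2 + \left(-36 + 0\right) = 2 - 36 = -34$)
$\left(-19\right) \left(-10\right) A{\left(1 \right)} = \left(-19\right) \left(-10\right) \left(-34\right) = 190 \left(-34\right) = -6460$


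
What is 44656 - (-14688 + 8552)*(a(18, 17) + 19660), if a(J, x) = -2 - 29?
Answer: 120488200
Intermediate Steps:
a(J, x) = -31
44656 - (-14688 + 8552)*(a(18, 17) + 19660) = 44656 - (-14688 + 8552)*(-31 + 19660) = 44656 - (-6136)*19629 = 44656 - 1*(-120443544) = 44656 + 120443544 = 120488200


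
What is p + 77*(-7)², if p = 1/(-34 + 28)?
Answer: 22637/6 ≈ 3772.8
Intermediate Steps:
p = -⅙ (p = 1/(-6) = -⅙ ≈ -0.16667)
p + 77*(-7)² = -⅙ + 77*(-7)² = -⅙ + 77*49 = -⅙ + 3773 = 22637/6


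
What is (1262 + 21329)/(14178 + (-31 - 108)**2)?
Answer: 22591/33499 ≈ 0.67438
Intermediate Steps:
(1262 + 21329)/(14178 + (-31 - 108)**2) = 22591/(14178 + (-139)**2) = 22591/(14178 + 19321) = 22591/33499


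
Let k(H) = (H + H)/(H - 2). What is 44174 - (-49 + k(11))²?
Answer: 3402533/81 ≈ 42007.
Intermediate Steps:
k(H) = 2*H/(-2 + H) (k(H) = (2*H)/(-2 + H) = 2*H/(-2 + H))
44174 - (-49 + k(11))² = 44174 - (-49 + 2*11/(-2 + 11))² = 44174 - (-49 + 2*11/9)² = 44174 - (-49 + 2*11*(⅑))² = 44174 - (-49 + 22/9)² = 44174 - (-419/9)² = 44174 - 1*175561/81 = 44174 - 175561/81 = 3402533/81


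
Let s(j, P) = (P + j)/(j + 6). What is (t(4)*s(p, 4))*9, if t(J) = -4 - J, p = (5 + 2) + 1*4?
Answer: -1080/17 ≈ -63.529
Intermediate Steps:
p = 11 (p = 7 + 4 = 11)
s(j, P) = (P + j)/(6 + j)
(t(4)*s(p, 4))*9 = ((-4 - 1*4)*((4 + 11)/(6 + 11)))*9 = ((-4 - 4)*(15/17))*9 = -8*15/17*9 = -120/17*9 = -1080/17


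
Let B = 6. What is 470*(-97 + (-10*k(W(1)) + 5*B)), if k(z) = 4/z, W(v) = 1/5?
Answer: -125490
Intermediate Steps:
W(v) = 1/5
470*(-97 + (-10*k(W(1)) + 5*B)) = 470*(-97 + (-40/1/5 + 5*6)) = 470*(-97 + (-40*5 + 30)) = 470*(-97 + (-10*20 + 30)) = 470*(-97 + (-200 + 30)) = 470*(-97 - 170) = 470*(-267) = -125490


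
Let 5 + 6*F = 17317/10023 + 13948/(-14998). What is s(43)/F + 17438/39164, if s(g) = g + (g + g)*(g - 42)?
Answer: -142055469824620/773128211441 ≈ -183.74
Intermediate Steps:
F = -157926302/225487431 (F = -5/6 + (17317/10023 + 13948/(-14998))/6 = -5/6 + (17317*(1/10023) + 13948*(-1/14998))/6 = -5/6 + (17317/10023 - 6974/7499)/6 = -5/6 + (1/6)*(59959781/75162477) = -5/6 + 59959781/450974862 = -157926302/225487431 ≈ -0.70038)
s(g) = g + 2*g*(-42 + g) (s(g) = g + (2*g)*(-42 + g) = g + 2*g*(-42 + g))
s(43)/F + 17438/39164 = (43*(-83 + 2*43))/(-157926302/225487431) + 17438/39164 = (43*(-83 + 86))*(-225487431/157926302) + 17438*(1/39164) = (43*3)*(-225487431/157926302) + 8719/19582 = 129*(-225487431/157926302) + 8719/19582 = -29087878599/157926302 + 8719/19582 = -142055469824620/773128211441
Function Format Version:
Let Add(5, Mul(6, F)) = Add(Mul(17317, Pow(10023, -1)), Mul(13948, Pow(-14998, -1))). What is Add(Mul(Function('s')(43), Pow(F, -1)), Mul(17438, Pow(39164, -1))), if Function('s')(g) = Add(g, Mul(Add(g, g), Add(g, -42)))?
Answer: Rational(-142055469824620, 773128211441) ≈ -183.74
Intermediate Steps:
F = Rational(-157926302, 225487431) (F = Add(Rational(-5, 6), Mul(Rational(1, 6), Add(Mul(17317, Pow(10023, -1)), Mul(13948, Pow(-14998, -1))))) = Add(Rational(-5, 6), Mul(Rational(1, 6), Add(Mul(17317, Rational(1, 10023)), Mul(13948, Rational(-1, 14998))))) = Add(Rational(-5, 6), Mul(Rational(1, 6), Add(Rational(17317, 10023), Rational(-6974, 7499)))) = Add(Rational(-5, 6), Mul(Rational(1, 6), Rational(59959781, 75162477))) = Add(Rational(-5, 6), Rational(59959781, 450974862)) = Rational(-157926302, 225487431) ≈ -0.70038)
Function('s')(g) = Add(g, Mul(2, g, Add(-42, g))) (Function('s')(g) = Add(g, Mul(Mul(2, g), Add(-42, g))) = Add(g, Mul(2, g, Add(-42, g))))
Add(Mul(Function('s')(43), Pow(F, -1)), Mul(17438, Pow(39164, -1))) = Add(Mul(Mul(43, Add(-83, Mul(2, 43))), Pow(Rational(-157926302, 225487431), -1)), Mul(17438, Pow(39164, -1))) = Add(Mul(Mul(43, Add(-83, 86)), Rational(-225487431, 157926302)), Mul(17438, Rational(1, 39164))) = Add(Mul(Mul(43, 3), Rational(-225487431, 157926302)), Rational(8719, 19582)) = Add(Mul(129, Rational(-225487431, 157926302)), Rational(8719, 19582)) = Add(Rational(-29087878599, 157926302), Rational(8719, 19582)) = Rational(-142055469824620, 773128211441)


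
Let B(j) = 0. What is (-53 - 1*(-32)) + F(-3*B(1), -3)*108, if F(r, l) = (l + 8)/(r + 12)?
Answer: 24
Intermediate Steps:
F(r, l) = (8 + l)/(12 + r)
(-53 - 1*(-32)) + F(-3*B(1), -3)*108 = (-53 - 1*(-32)) + ((8 - 3)/(12 - 3*0))*108 = (-53 + 32) + (5/(12 + 0))*108 = -21 + (5/12)*108 = -21 + 45 = 24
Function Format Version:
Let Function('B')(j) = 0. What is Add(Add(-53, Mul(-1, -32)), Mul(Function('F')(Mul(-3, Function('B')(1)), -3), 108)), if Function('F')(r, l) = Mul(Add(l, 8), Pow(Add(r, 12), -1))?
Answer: 24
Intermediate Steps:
Function('F')(r, l) = Mul(Pow(Add(12, r), -1), Add(8, l)) (Function('F')(r, l) = Mul(Add(8, l), Pow(Add(12, r), -1)) = Mul(Pow(Add(12, r), -1), Add(8, l)))
Add(Add(-53, Mul(-1, -32)), Mul(Function('F')(Mul(-3, Function('B')(1)), -3), 108)) = Add(Add(-53, Mul(-1, -32)), Mul(Mul(Pow(Add(12, Mul(-3, 0)), -1), Add(8, -3)), 108)) = Add(Add(-53, 32), Mul(Mul(Pow(Add(12, 0), -1), 5), 108)) = Add(-21, Mul(Mul(Pow(12, -1), 5), 108)) = Add(-21, Mul(Mul(Rational(1, 12), 5), 108)) = Add(-21, Mul(Rational(5, 12), 108)) = Add(-21, 45) = 24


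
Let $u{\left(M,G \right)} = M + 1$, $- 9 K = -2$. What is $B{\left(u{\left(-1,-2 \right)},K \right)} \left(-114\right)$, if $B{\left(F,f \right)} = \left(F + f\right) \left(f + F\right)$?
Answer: $- \frac{152}{27} \approx -5.6296$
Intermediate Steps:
$K = \frac{2}{9}$ ($K = \left(- \frac{1}{9}\right) \left(-2\right) = \frac{2}{9} \approx 0.22222$)
$u{\left(M,G \right)} = 1 + M$
$B{\left(F,f \right)} = \left(F + f\right)^{2}$ ($B{\left(F,f \right)} = \left(F + f\right) \left(F + f\right) = \left(F + f\right)^{2}$)
$B{\left(u{\left(-1,-2 \right)},K \right)} \left(-114\right) = \left(\left(1 - 1\right) + \frac{2}{9}\right)^{2} \left(-114\right) = \left(0 + \frac{2}{9}\right)^{2} \left(-114\right) = \left(\frac{2}{9}\right)^{2} \left(-114\right) = \frac{4}{81} \left(-114\right) = - \frac{152}{27}$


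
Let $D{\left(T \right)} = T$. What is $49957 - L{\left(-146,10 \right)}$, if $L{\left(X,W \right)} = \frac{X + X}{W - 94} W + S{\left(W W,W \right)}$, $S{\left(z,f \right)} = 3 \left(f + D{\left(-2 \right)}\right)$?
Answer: $\frac{1047863}{21} \approx 49898.0$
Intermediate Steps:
$S{\left(z,f \right)} = -6 + 3 f$ ($S{\left(z,f \right)} = 3 \left(f - 2\right) = 3 \left(-2 + f\right) = -6 + 3 f$)
$L{\left(X,W \right)} = -6 + 3 W + \frac{2 W X}{-94 + W}$ ($L{\left(X,W \right)} = \frac{X + X}{W - 94} W + \left(-6 + 3 W\right) = \frac{2 X}{-94 + W} W + \left(-6 + 3 W\right) = \frac{2 W X}{-94 + W} + \left(-6 + 3 W\right) = -6 + 3 W + \frac{2 W X}{-94 + W}$)
$49957 - L{\left(-146,10 \right)} = 49957 - \frac{564 - 2880 + 3 \cdot 10^{2} + 2 \cdot 10 \left(-146\right)}{-94 + 10} = 49957 - \frac{564 - 2880 + 3 \cdot 100 - 2920}{-84} = 49957 - - \frac{564 - 2880 + 300 - 2920}{84} = 49957 - \left(- \frac{1}{84}\right) \left(-4936\right) = 49957 - \frac{1234}{21} = \frac{1047863}{21}$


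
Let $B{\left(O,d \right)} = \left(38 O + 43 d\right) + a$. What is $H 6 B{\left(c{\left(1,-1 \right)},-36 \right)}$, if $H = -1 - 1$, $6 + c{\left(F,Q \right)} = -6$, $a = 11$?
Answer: $23916$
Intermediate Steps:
$c{\left(F,Q \right)} = -12$ ($c{\left(F,Q \right)} = -6 - 6 = -12$)
$H = -2$
$B{\left(O,d \right)} = 11 + 38 O + 43 d$ ($B{\left(O,d \right)} = \left(38 O + 43 d\right) + 11 = 11 + 38 O + 43 d$)
$H 6 B{\left(c{\left(1,-1 \right)},-36 \right)} = \left(-2\right) 6 \left(11 + 38 \left(-12\right) + 43 \left(-36\right)\right) = - 12 \left(11 - 456 - 1548\right) = \left(-12\right) \left(-1993\right) = 23916$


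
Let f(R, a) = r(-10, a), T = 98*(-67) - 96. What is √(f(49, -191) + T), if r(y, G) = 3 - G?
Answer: 14*I*√33 ≈ 80.424*I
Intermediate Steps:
T = -6662 (T = -6566 - 96 = -6662)
f(R, a) = 3 - a
√(f(49, -191) + T) = √((3 - 1*(-191)) - 6662) = √((3 + 191) - 6662) = √(194 - 6662) = √(-6468) = 14*I*√33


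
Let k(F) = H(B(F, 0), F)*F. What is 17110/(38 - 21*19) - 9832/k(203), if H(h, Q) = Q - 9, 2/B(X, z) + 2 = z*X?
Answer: -338687686/7108451 ≈ -47.646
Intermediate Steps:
B(X, z) = 2/(-2 + X*z) (B(X, z) = 2/(-2 + z*X) = 2/(-2 + X*z))
H(h, Q) = -9 + Q
k(F) = F*(-9 + F) (k(F) = (-9 + F)*F = F*(-9 + F))
17110/(38 - 21*19) - 9832/k(203) = 17110/(38 - 21*19) - 9832*1/(203*(-9 + 203)) = 17110/(38 - 399) - 9832/(203*194) = 17110/(-361) - 9832/39382 = 17110*(-1/361) - 9832*1/39382 = -17110/361 - 4916/19691 = -338687686/7108451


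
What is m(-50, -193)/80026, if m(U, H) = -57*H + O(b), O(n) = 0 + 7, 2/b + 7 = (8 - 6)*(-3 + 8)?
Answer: 5504/40013 ≈ 0.13756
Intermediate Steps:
b = ⅔ (b = 2/(-7 + (8 - 6)*(-3 + 8)) = 2/(-7 + 2*5) = 2/(-7 + 10) = 2/3 = 2*(⅓) = ⅔ ≈ 0.66667)
O(n) = 7
m(U, H) = 7 - 57*H (m(U, H) = -57*H + 7 = 7 - 57*H)
m(-50, -193)/80026 = (7 - 57*(-193))/80026 = (7 + 11001)*(1/80026) = 11008*(1/80026) = 5504/40013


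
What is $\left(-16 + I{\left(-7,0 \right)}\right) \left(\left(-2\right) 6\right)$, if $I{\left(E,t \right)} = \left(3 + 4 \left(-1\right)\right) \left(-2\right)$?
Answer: $168$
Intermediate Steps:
$I{\left(E,t \right)} = 2$ ($I{\left(E,t \right)} = \left(3 - 4\right) \left(-2\right) = \left(-1\right) \left(-2\right) = 2$)
$\left(-16 + I{\left(-7,0 \right)}\right) \left(\left(-2\right) 6\right) = \left(-16 + 2\right) \left(\left(-2\right) 6\right) = \left(-14\right) \left(-12\right) = 168$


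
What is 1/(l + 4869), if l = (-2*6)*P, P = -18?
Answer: 1/5085 ≈ 0.00019666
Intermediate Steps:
l = 216 (l = -2*6*(-18) = -12*(-18) = 216)
1/(l + 4869) = 1/(216 + 4869) = 1/5085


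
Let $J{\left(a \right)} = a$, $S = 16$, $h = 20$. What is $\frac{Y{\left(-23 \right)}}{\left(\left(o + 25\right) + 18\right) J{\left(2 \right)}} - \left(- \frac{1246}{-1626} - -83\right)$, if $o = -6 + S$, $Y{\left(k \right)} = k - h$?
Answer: $- \frac{7253771}{86178} \approx -84.172$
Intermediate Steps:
$Y{\left(k \right)} = -20 + k$ ($Y{\left(k \right)} = k - 20 = -20 + k$)
$o = 10$ ($o = -6 + 16 = 10$)
$\frac{Y{\left(-23 \right)}}{\left(\left(o + 25\right) + 18\right) J{\left(2 \right)}} - \left(- \frac{1246}{-1626} - -83\right) = \frac{-20 - 23}{\left(\left(10 + 25\right) + 18\right) 2} - \left(- \frac{1246}{-1626} - -83\right) = - \frac{43}{\left(35 + 18\right) 2} - \left(\left(-1246\right) \left(- \frac{1}{1626}\right) + 83\right) = - \frac{43}{53 \cdot 2} - \left(\frac{623}{813} + 83\right) = - \frac{43}{106} - \frac{68102}{813} = - \frac{7253771}{86178}$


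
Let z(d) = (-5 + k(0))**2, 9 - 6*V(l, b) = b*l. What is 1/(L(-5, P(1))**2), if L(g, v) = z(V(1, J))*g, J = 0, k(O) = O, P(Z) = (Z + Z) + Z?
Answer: 1/15625 ≈ 6.4000e-5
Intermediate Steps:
P(Z) = 3*Z (P(Z) = 2*Z + Z = 3*Z)
V(l, b) = 3/2 - b*l/6
z(d) = 25 (z(d) = (-5 + 0)**2 = (-5)**2 = 25)
L(g, v) = 25*g
1/(L(-5, P(1))**2) = 1/((25*(-5))**2) = 1/((-125)**2) = 1/15625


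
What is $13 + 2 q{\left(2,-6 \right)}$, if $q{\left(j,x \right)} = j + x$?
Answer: $5$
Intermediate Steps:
$13 + 2 q{\left(2,-6 \right)} = 13 + 2 \left(2 - 6\right) = 13 + 2 \left(-4\right) = 13 - 8 = 5$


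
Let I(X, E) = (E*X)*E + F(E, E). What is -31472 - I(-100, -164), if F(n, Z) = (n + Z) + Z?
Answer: 2658620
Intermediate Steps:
F(n, Z) = n + 2*Z (F(n, Z) = (Z + n) + Z = n + 2*Z)
I(X, E) = 3*E + X*E**2 (I(X, E) = (E*X)*E + (E + 2*E) = X*E**2 + 3*E = 3*E + X*E**2)
-31472 - I(-100, -164) = -31472 - (-164)*(3 - 164*(-100)) = -31472 - (-164)*(3 + 16400) = -31472 - (-164)*16403 = -31472 - 1*(-2690092) = -31472 + 2690092 = 2658620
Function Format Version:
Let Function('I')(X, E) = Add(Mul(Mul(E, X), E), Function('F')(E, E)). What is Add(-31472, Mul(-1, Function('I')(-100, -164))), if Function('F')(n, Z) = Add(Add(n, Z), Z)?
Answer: 2658620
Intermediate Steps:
Function('F')(n, Z) = Add(n, Mul(2, Z)) (Function('F')(n, Z) = Add(Add(Z, n), Z) = Add(n, Mul(2, Z)))
Function('I')(X, E) = Add(Mul(3, E), Mul(X, Pow(E, 2))) (Function('I')(X, E) = Add(Mul(Mul(E, X), E), Add(E, Mul(2, E))) = Add(Mul(X, Pow(E, 2)), Mul(3, E)) = Add(Mul(3, E), Mul(X, Pow(E, 2))))
Add(-31472, Mul(-1, Function('I')(-100, -164))) = Add(-31472, Mul(-1, Mul(-164, Add(3, Mul(-164, -100))))) = Add(-31472, Mul(-1, Mul(-164, Add(3, 16400)))) = Add(-31472, Mul(-1, Mul(-164, 16403))) = Add(-31472, Mul(-1, -2690092)) = Add(-31472, 2690092) = 2658620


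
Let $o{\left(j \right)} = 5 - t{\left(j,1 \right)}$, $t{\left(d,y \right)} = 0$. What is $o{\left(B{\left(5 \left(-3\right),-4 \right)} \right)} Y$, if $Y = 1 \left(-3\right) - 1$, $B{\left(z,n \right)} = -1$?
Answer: $-20$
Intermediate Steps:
$Y = -4$ ($Y = -3 - 1 = -4$)
$o{\left(j \right)} = 5$ ($o{\left(j \right)} = 5 - 0 = 5 + 0 = 5$)
$o{\left(B{\left(5 \left(-3\right),-4 \right)} \right)} Y = 5 \left(-4\right) = -20$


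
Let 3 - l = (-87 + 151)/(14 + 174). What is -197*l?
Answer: -24625/47 ≈ -523.94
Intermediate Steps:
l = 125/47 (l = 3 - (-87 + 151)/(14 + 174) = 3 - 64/188 = 3 - 1*16/47 = 3 - 16/47 = 125/47 ≈ 2.6596)
-197*l = -197*125/47 = -24625/47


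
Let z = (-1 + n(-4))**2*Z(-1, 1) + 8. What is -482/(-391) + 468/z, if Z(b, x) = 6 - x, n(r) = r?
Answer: 247094/52003 ≈ 4.7515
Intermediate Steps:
z = 133 (z = (-1 - 4)**2*(6 - 1*1) + 8 = (-5)**2*(6 - 1) + 8 = 25*5 + 8 = 125 + 8 = 133)
-482/(-391) + 468/z = -482/(-391) + 468/133 = -482*(-1/391) + 468*(1/133) = 482/391 + 468/133 = 247094/52003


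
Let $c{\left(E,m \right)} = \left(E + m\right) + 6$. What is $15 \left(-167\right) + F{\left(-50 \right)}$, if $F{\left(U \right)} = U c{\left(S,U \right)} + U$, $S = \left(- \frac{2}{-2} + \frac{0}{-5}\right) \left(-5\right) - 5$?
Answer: $145$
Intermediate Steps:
$S = -10$ ($S = \left(\left(-2\right) \left(- \frac{1}{2}\right) + 0 \left(- \frac{1}{5}\right)\right) \left(-5\right) - 5 = \left(1 + 0\right) \left(-5\right) - 5 = 1 \left(-5\right) - 5 = -5 - 5 = -10$)
$c{\left(E,m \right)} = 6 + E + m$
$F{\left(U \right)} = U + U \left(-4 + U\right)$ ($F{\left(U \right)} = U \left(6 - 10 + U\right) + U = U \left(-4 + U\right) + U = U + U \left(-4 + U\right)$)
$15 \left(-167\right) + F{\left(-50 \right)} = 15 \left(-167\right) - 50 \left(-3 - 50\right) = -2505 - -2650 = -2505 + 2650 = 145$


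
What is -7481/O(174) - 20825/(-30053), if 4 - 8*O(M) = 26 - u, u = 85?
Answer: -1797299969/1893339 ≈ -949.28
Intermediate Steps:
O(M) = 63/8 (O(M) = 1/2 - (26 - 1*85)/8 = 1/2 - (26 - 85)/8 = 1/2 - 1/8*(-59) = 1/2 + 59/8 = 63/8)
-7481/O(174) - 20825/(-30053) = -7481/63/8 - 20825/(-30053) = -7481*8/63 - 20825*(-1/30053) = -59848/63 + 20825/30053 = -1797299969/1893339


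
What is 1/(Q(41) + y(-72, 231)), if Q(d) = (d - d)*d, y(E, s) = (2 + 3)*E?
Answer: -1/360 ≈ -0.0027778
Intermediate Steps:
y(E, s) = 5*E
Q(d) = 0 (Q(d) = 0*d = 0)
1/(Q(41) + y(-72, 231)) = 1/(0 + 5*(-72)) = 1/(0 - 360) = 1/(-360) = -1/360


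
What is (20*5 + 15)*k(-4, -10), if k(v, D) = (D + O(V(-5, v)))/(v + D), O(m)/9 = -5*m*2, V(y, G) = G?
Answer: -2875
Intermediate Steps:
O(m) = -90*m (O(m) = 9*(-5*m*2) = 9*(-10*m) = -90*m)
k(v, D) = (D - 90*v)/(D + v) (k(v, D) = (D - 90*v)/(v + D) = (D - 90*v)/(D + v))
(20*5 + 15)*k(-4, -10) = (20*5 + 15)*((-10 - 90*(-4))/(-10 - 4)) = (100 + 15)*((-10 + 360)/(-14)) = 115*(-1/14*350) = 115*(-25) = -2875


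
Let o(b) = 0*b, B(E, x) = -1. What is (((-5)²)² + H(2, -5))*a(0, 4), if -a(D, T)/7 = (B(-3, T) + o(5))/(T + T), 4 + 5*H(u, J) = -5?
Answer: 5453/10 ≈ 545.30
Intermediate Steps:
H(u, J) = -9/5 (H(u, J) = -⅘ + (⅕)*(-5) = -⅘ - 1 = -9/5)
o(b) = 0
a(D, T) = 7/(2*T) (a(D, T) = -7*(-1 + 0)/(T + T) = -(-7)/(2*T) = 7/(2*T))
(((-5)²)² + H(2, -5))*a(0, 4) = (((-5)²)² - 9/5)*((7/2)/4) = (25² - 9/5)*((7/2)*(¼)) = (625 - 9/5)*(7/8) = (3116/5)*(7/8) = 5453/10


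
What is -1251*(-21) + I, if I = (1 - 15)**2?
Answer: 26467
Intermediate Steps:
I = 196 (I = (-14)**2 = 196)
-1251*(-21) + I = -1251*(-21) + 196 = 26271 + 196 = 26467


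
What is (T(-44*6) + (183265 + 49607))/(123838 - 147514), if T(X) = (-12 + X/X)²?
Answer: -232993/23676 ≈ -9.8409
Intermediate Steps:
T(X) = 121 (T(X) = (-12 + 1)² = (-11)² = 121)
(T(-44*6) + (183265 + 49607))/(123838 - 147514) = (121 + (183265 + 49607))/(123838 - 147514) = (121 + 232872)/(-23676) = 232993*(-1/23676) = -232993/23676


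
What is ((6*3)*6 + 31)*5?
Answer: 695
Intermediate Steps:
((6*3)*6 + 31)*5 = (18*6 + 31)*5 = (108 + 31)*5 = 139*5 = 695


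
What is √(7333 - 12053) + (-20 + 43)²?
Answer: 529 + 4*I*√295 ≈ 529.0 + 68.702*I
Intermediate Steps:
√(7333 - 12053) + (-20 + 43)² = √(-4720) + 23² = 4*I*√295 + 529 = 529 + 4*I*√295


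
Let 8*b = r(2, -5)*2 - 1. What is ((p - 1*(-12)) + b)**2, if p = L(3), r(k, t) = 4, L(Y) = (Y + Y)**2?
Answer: 152881/64 ≈ 2388.8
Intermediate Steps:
L(Y) = 4*Y**2 (L(Y) = (2*Y)**2 = 4*Y**2)
p = 36 (p = 4*3**2 = 4*9 = 36)
b = 7/8 (b = (4*2 - 1)/8 = (8 - 1)/8 = (1/8)*7 = 7/8 ≈ 0.87500)
((p - 1*(-12)) + b)**2 = ((36 - 1*(-12)) + 7/8)**2 = ((36 + 12) + 7/8)**2 = (48 + 7/8)**2 = (391/8)**2 = 152881/64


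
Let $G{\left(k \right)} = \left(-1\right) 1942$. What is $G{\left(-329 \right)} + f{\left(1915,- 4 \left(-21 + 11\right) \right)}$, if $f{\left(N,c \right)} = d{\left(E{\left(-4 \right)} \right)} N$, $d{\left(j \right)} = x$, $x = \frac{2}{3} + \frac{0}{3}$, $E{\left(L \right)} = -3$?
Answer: $- \frac{1996}{3} \approx -665.33$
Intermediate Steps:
$G{\left(k \right)} = -1942$
$x = \frac{2}{3}$ ($x = 2 \cdot \frac{1}{3} + 0 \cdot \frac{1}{3} = \frac{2}{3} + 0 = \frac{2}{3} \approx 0.66667$)
$d{\left(j \right)} = \frac{2}{3}$
$f{\left(N,c \right)} = \frac{2 N}{3}$
$G{\left(-329 \right)} + f{\left(1915,- 4 \left(-21 + 11\right) \right)} = -1942 + \frac{2}{3} \cdot 1915 = -1942 + \frac{3830}{3} = - \frac{1996}{3}$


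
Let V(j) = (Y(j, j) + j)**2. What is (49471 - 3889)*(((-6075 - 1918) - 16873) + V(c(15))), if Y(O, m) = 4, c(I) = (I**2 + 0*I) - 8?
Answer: 1092828450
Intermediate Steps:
c(I) = -8 + I**2 (c(I) = (I**2 + 0) - 8 = I**2 - 8 = -8 + I**2)
V(j) = (4 + j)**2
(49471 - 3889)*(((-6075 - 1918) - 16873) + V(c(15))) = (49471 - 3889)*(((-6075 - 1918) - 16873) + (4 + (-8 + 15**2))**2) = 45582*((-7993 - 16873) + (4 + (-8 + 225))**2) = 45582*(-24866 + (4 + 217)**2) = 45582*(-24866 + 221**2) = 45582*(-24866 + 48841) = 45582*23975 = 1092828450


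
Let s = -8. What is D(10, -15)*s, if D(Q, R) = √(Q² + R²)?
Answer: -40*√13 ≈ -144.22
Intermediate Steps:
D(10, -15)*s = √(10² + (-15)²)*(-8) = √(100 + 225)*(-8) = √325*(-8) = (5*√13)*(-8) = -40*√13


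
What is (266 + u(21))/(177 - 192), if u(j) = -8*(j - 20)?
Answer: -86/5 ≈ -17.200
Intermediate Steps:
u(j) = 160 - 8*j (u(j) = -8*(-20 + j) = 160 - 8*j)
(266 + u(21))/(177 - 192) = (266 + (160 - 8*21))/(177 - 192) = (266 + (160 - 168))/(-15) = (266 - 8)*(-1/15) = 258*(-1/15) = -86/5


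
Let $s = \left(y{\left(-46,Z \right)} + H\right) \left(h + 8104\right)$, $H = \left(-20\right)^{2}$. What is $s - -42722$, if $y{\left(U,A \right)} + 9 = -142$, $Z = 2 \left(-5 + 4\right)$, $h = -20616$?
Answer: $-3072766$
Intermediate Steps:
$H = 400$
$Z = -2$ ($Z = 2 \left(-1\right) = -2$)
$y{\left(U,A \right)} = -151$ ($y{\left(U,A \right)} = -9 - 142 = -151$)
$s = -3115488$ ($s = \left(-151 + 400\right) \left(-20616 + 8104\right) = 249 \left(-12512\right) = -3115488$)
$s - -42722 = -3115488 - -42722 = -3115488 + 42722 = -3072766$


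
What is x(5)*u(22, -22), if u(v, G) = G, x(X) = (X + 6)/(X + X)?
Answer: -121/5 ≈ -24.200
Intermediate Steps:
x(X) = (6 + X)/(2*X) (x(X) = (6 + X)/((2*X)) = (6 + X)*(1/(2*X)) = (6 + X)/(2*X))
x(5)*u(22, -22) = ((1/2)*(6 + 5)/5)*(-22) = ((1/2)*(1/5)*11)*(-22) = (11/10)*(-22) = -121/5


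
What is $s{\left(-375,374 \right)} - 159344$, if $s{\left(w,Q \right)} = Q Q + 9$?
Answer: $-19459$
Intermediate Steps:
$s{\left(w,Q \right)} = 9 + Q^{2}$ ($s{\left(w,Q \right)} = Q^{2} + 9 = 9 + Q^{2}$)
$s{\left(-375,374 \right)} - 159344 = \left(9 + 374^{2}\right) - 159344 = \left(9 + 139876\right) - 159344 = 139885 - 159344 = -19459$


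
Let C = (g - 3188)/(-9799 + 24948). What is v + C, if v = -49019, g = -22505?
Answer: -742614524/15149 ≈ -49021.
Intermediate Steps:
C = -25693/15149 (C = (-22505 - 3188)/(-9799 + 24948) = -25693/15149 ≈ -1.6960)
v + C = -49019 - 25693/15149 = -742614524/15149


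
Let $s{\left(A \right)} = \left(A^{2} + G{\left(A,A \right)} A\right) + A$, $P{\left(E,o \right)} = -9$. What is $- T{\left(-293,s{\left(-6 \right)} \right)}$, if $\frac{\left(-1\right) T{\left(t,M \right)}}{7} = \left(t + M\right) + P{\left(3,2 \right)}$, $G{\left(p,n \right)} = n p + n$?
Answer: $-3164$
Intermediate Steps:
$G{\left(p,n \right)} = n + n p$
$s{\left(A \right)} = A + A^{2} + A^{2} \left(1 + A\right)$ ($s{\left(A \right)} = \left(A^{2} + A \left(1 + A\right) A\right) + A = \left(A^{2} + A^{2} \left(1 + A\right)\right) + A = A + A^{2} + A^{2} \left(1 + A\right)$)
$T{\left(t,M \right)} = 63 - 7 M - 7 t$ ($T{\left(t,M \right)} = - 7 \left(\left(t + M\right) - 9\right) = - 7 \left(\left(M + t\right) - 9\right) = - 7 \left(-9 + M + t\right) = 63 - 7 M - 7 t$)
$- T{\left(-293,s{\left(-6 \right)} \right)} = - (63 - 7 \left(- 6 \left(1 - 6 - 6 \left(1 - 6\right)\right)\right) - -2051) = - (63 - 7 \left(- 6 \left(1 - 6 - -30\right)\right) + 2051) = - (63 - 7 \left(- 6 \left(1 - 6 + 30\right)\right) + 2051) = - (63 - 7 \left(\left(-6\right) 25\right) + 2051) = - (63 - -1050 + 2051) = - (63 + 1050 + 2051) = \left(-1\right) 3164 = -3164$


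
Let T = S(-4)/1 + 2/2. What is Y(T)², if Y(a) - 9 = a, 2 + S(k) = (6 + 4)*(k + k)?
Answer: 5184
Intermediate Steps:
S(k) = -2 + 20*k (S(k) = -2 + (6 + 4)*(k + k) = -2 + 10*(2*k) = -2 + 20*k)
T = -81 (T = (-2 + 20*(-4))/1 + 2/2 = (-2 - 80)*1 + 2*(½) = -82*1 + 1 = -82 + 1 = -81)
Y(a) = 9 + a
Y(T)² = (9 - 81)² = (-72)² = 5184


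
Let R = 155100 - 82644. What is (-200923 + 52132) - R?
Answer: -221247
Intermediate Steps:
R = 72456
(-200923 + 52132) - R = (-200923 + 52132) - 1*72456 = -148791 - 72456 = -221247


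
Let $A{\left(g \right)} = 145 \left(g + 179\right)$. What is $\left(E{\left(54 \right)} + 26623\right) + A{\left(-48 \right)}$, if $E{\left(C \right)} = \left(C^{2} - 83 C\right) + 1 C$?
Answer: $44106$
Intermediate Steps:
$E{\left(C \right)} = C^{2} - 82 C$ ($E{\left(C \right)} = \left(C^{2} - 83 C\right) + C = C^{2} - 82 C$)
$A{\left(g \right)} = 25955 + 145 g$ ($A{\left(g \right)} = 145 \left(179 + g\right) = 25955 + 145 g$)
$\left(E{\left(54 \right)} + 26623\right) + A{\left(-48 \right)} = \left(54 \left(-82 + 54\right) + 26623\right) + \left(25955 + 145 \left(-48\right)\right) = \left(54 \left(-28\right) + 26623\right) + \left(25955 - 6960\right) = \left(-1512 + 26623\right) + 18995 = 25111 + 18995 = 44106$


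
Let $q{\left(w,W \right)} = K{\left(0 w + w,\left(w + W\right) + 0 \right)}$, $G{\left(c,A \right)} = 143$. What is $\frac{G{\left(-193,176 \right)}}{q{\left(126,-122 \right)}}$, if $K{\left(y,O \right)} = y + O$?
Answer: $\frac{11}{10} \approx 1.1$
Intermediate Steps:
$K{\left(y,O \right)} = O + y$
$q{\left(w,W \right)} = W + 2 w$ ($q{\left(w,W \right)} = \left(\left(w + W\right) + 0\right) + \left(0 w + w\right) = \left(\left(W + w\right) + 0\right) + \left(0 + w\right) = \left(W + w\right) + w = W + 2 w$)
$\frac{G{\left(-193,176 \right)}}{q{\left(126,-122 \right)}} = \frac{143}{-122 + 2 \cdot 126} = \frac{143}{-122 + 252} = \frac{143}{130} = 143 \cdot \frac{1}{130} = \frac{11}{10}$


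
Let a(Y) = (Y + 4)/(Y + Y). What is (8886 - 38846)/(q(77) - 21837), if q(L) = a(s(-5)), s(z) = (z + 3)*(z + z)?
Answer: 74900/54591 ≈ 1.3720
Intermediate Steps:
s(z) = 2*z*(3 + z) (s(z) = (3 + z)*(2*z) = 2*z*(3 + z))
a(Y) = (4 + Y)/(2*Y) (a(Y) = (4 + Y)/((2*Y)) = (4 + Y)*(1/(2*Y)) = (4 + Y)/(2*Y))
q(L) = ⅗ (q(L) = (4 + 2*(-5)*(3 - 5))/(2*((2*(-5)*(3 - 5)))) = (4 + 2*(-5)*(-2))/(2*((2*(-5)*(-2)))) = (½)*(4 + 20)/20 = (½)*(1/20)*24 = ⅗)
(8886 - 38846)/(q(77) - 21837) = (8886 - 38846)/(⅗ - 21837) = -29960/(-109182/5) = -29960*(-5/109182) = 74900/54591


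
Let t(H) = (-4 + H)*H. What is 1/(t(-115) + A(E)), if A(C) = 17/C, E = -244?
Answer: 244/3339123 ≈ 7.3073e-5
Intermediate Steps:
t(H) = H*(-4 + H)
1/(t(-115) + A(E)) = 1/(-115*(-4 - 115) + 17/(-244)) = 1/(-115*(-119) + 17*(-1/244)) = 1/(13685 - 17/244) = 1/(3339123/244) = 244/3339123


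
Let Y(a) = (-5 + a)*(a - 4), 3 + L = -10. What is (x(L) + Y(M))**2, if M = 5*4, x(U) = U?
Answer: 51529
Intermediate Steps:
L = -13 (L = -3 - 10 = -13)
M = 20
Y(a) = (-5 + a)*(-4 + a)
(x(L) + Y(M))**2 = (-13 + (20 + 20**2 - 9*20))**2 = (-13 + (20 + 400 - 180))**2 = (-13 + 240)**2 = 227**2 = 51529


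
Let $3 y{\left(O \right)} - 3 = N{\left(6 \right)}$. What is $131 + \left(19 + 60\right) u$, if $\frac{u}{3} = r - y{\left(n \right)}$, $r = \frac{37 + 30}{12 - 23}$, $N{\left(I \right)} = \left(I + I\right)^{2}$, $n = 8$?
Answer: $- \frac{142181}{11} \approx -12926.0$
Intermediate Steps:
$N{\left(I \right)} = 4 I^{2}$ ($N{\left(I \right)} = \left(2 I\right)^{2} = 4 I^{2}$)
$y{\left(O \right)} = 49$ ($y{\left(O \right)} = 1 + \frac{4 \cdot 6^{2}}{3} = 1 + \frac{4 \cdot 36}{3} = 1 + \frac{1}{3} \cdot 144 = 1 + 48 = 49$)
$r = - \frac{67}{11}$ ($r = \frac{67}{-11} = 67 \left(- \frac{1}{11}\right) = - \frac{67}{11} \approx -6.0909$)
$u = - \frac{1818}{11}$ ($u = 3 \left(- \frac{67}{11} - 49\right) = 3 \left(- \frac{606}{11}\right) = - \frac{1818}{11} \approx -165.27$)
$131 + \left(19 + 60\right) u = 131 + \left(19 + 60\right) \left(- \frac{1818}{11}\right) = 131 + 79 \left(- \frac{1818}{11}\right) = 131 - \frac{143622}{11} = - \frac{142181}{11}$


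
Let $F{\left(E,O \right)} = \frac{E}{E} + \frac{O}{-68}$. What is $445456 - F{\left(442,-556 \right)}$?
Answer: $\frac{7572596}{17} \approx 4.4545 \cdot 10^{5}$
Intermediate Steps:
$F{\left(E,O \right)} = 1 - \frac{O}{68}$ ($F{\left(E,O \right)} = 1 + O \left(- \frac{1}{68}\right) = 1 - \frac{O}{68}$)
$445456 - F{\left(442,-556 \right)} = 445456 - \left(1 - - \frac{139}{17}\right) = 445456 - \left(1 + \frac{139}{17}\right) = 445456 - \frac{156}{17} = \frac{7572596}{17}$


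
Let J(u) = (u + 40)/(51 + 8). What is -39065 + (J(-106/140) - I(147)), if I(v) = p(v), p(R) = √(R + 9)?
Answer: -161335703/4130 - 2*√39 ≈ -39077.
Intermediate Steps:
p(R) = √(9 + R)
I(v) = √(9 + v)
J(u) = 40/59 + u/59 (J(u) = (40 + u)/59 = (40 + u)*(1/59) = 40/59 + u/59)
-39065 + (J(-106/140) - I(147)) = -39065 + ((40/59 + (-106/140)/59) - √(9 + 147)) = -39065 + ((40/59 + (-106*1/140)/59) - √156) = -39065 + ((40/59 + (1/59)*(-53/70)) - 2*√39) = -39065 + ((40/59 - 53/4130) - 2*√39) = -39065 + (2747/4130 - 2*√39) = -161335703/4130 - 2*√39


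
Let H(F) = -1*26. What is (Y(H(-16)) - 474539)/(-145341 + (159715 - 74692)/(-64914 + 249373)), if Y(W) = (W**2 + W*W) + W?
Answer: 87288396767/26809370496 ≈ 3.2559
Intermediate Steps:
H(F) = -26
Y(W) = W + 2*W**2 (Y(W) = (W**2 + W**2) + W = 2*W**2 + W = W + 2*W**2)
(Y(H(-16)) - 474539)/(-145341 + (159715 - 74692)/(-64914 + 249373)) = (-26*(1 + 2*(-26)) - 474539)/(-145341 + (159715 - 74692)/(-64914 + 249373)) = (-26*(1 - 52) - 474539)/(-145341 + 85023/184459) = (-26*(-51) - 474539)/(-145341 + 85023*(1/184459)) = (1326 - 474539)/(-145341 + 85023/184459) = -473213/(-26809370496/184459) = -473213*(-184459/26809370496) = 87288396767/26809370496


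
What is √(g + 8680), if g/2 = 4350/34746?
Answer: √291098108030/5791 ≈ 93.168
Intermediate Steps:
g = 1450/5791 (g = 2*(4350/34746) = 2*(4350*(1/34746)) = 2*(725/5791) = 1450/5791 ≈ 0.25039)
√(g + 8680) = √(1450/5791 + 8680) = √(50267330/5791) = √291098108030/5791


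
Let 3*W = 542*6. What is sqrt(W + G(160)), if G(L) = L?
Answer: 2*sqrt(311) ≈ 35.270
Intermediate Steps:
W = 1084 (W = (542*6)/3 = (1/3)*3252 = 1084)
sqrt(W + G(160)) = sqrt(1084 + 160) = sqrt(1244) = 2*sqrt(311)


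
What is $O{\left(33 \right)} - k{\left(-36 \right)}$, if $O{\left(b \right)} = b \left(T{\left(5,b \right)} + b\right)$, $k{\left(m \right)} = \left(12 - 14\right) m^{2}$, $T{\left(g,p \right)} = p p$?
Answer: $39618$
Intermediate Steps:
$T{\left(g,p \right)} = p^{2}$
$k{\left(m \right)} = - 2 m^{2}$ ($k{\left(m \right)} = \left(12 - 14\right) m^{2} = - 2 m^{2}$)
$O{\left(b \right)} = b \left(b + b^{2}\right)$ ($O{\left(b \right)} = b \left(b^{2} + b\right) = b \left(b + b^{2}\right)$)
$O{\left(33 \right)} - k{\left(-36 \right)} = 33^{2} \left(1 + 33\right) - - 2 \left(-36\right)^{2} = 1089 \cdot 34 - \left(-2\right) 1296 = 37026 - -2592 = 37026 + 2592 = 39618$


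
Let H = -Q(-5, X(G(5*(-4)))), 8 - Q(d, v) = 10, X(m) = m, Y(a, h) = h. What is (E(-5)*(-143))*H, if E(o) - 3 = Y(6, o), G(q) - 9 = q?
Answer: 572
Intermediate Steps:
G(q) = 9 + q
Q(d, v) = -2 (Q(d, v) = 8 - 1*10 = 8 - 10 = -2)
E(o) = 3 + o
H = 2 (H = -1*(-2) = 2)
(E(-5)*(-143))*H = ((3 - 5)*(-143))*2 = -2*(-143)*2 = 286*2 = 572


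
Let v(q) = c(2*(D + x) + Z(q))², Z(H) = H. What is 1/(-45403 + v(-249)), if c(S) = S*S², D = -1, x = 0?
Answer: 1/250058907143598 ≈ 3.9991e-15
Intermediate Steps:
c(S) = S³
v(q) = (-2 + q)⁶ (v(q) = ((2*(-1 + 0) + q)³)² = ((2*(-1) + q)³)² = ((-2 + q)³)² = (-2 + q)⁶)
1/(-45403 + v(-249)) = 1/(-45403 + (-2 - 249)⁶) = 1/(-45403 + (-251)⁶) = 1/(-45403 + 250058907189001) = 1/250058907143598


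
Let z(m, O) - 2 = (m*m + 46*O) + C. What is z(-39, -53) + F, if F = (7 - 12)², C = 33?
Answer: -857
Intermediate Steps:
z(m, O) = 35 + m² + 46*O (z(m, O) = 2 + ((m*m + 46*O) + 33) = 2 + ((m² + 46*O) + 33) = 2 + (33 + m² + 46*O) = 35 + m² + 46*O)
F = 25 (F = (-5)² = 25)
z(-39, -53) + F = (35 + (-39)² + 46*(-53)) + 25 = (35 + 1521 - 2438) + 25 = -882 + 25 = -857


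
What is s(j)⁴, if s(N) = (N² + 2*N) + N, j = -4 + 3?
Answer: 16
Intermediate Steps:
j = -1
s(N) = N² + 3*N
s(j)⁴ = (-(3 - 1))⁴ = (-1*2)⁴ = (-2)⁴ = 16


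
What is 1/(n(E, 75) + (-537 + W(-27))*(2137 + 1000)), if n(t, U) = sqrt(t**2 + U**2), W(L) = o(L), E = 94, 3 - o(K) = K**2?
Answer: -3962031/15697689630500 - sqrt(14461)/15697689630500 ≈ -2.5240e-7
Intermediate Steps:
o(K) = 3 - K**2
W(L) = 3 - L**2
n(t, U) = sqrt(U**2 + t**2)
1/(n(E, 75) + (-537 + W(-27))*(2137 + 1000)) = 1/(sqrt(75**2 + 94**2) + (-537 + (3 - 1*(-27)**2))*(2137 + 1000)) = 1/(sqrt(5625 + 8836) + (-537 + (3 - 1*729))*3137) = 1/(sqrt(14461) + (-537 + (3 - 729))*3137) = 1/(sqrt(14461) + (-537 - 726)*3137) = 1/(sqrt(14461) - 1263*3137) = 1/(sqrt(14461) - 3962031) = 1/(-3962031 + sqrt(14461))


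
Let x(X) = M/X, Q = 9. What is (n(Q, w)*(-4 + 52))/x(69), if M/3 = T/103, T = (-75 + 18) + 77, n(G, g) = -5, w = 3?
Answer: -28428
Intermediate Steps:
T = 20 (T = -57 + 77 = 20)
M = 60/103 (M = 3*(20/103) = 60/103 ≈ 0.58252)
x(X) = 60/(103*X)
(n(Q, w)*(-4 + 52))/x(69) = (-5*(-4 + 52))/(((60/103)/69)) = (-5*48)/(((60/103)*(1/69))) = -240/20/2369 = -240*2369/20 = -28428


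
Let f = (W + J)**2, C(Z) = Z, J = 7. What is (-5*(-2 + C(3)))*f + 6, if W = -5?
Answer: -14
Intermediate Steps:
f = 4 (f = (-5 + 7)**2 = 2**2 = 4)
(-5*(-2 + C(3)))*f + 6 = -5*(-2 + 3)*4 + 6 = -5*1*4 + 6 = -5*4 + 6 = -20 + 6 = -14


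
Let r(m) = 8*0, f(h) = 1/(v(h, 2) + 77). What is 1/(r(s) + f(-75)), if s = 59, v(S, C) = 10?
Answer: 87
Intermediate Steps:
f(h) = 1/87 (f(h) = 1/(10 + 77) = 1/87)
r(m) = 0
1/(r(s) + f(-75)) = 1/(0 + 1/87) = 1/(1/87) = 87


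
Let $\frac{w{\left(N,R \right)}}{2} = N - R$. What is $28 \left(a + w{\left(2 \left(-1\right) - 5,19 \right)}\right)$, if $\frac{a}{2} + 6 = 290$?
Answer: $14448$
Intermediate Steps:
$a = 568$ ($a = -12 + 2 \cdot 290 = -12 + 580 = 568$)
$w{\left(N,R \right)} = - 2 R + 2 N$ ($w{\left(N,R \right)} = 2 \left(N - R\right) = - 2 R + 2 N$)
$28 \left(a + w{\left(2 \left(-1\right) - 5,19 \right)}\right) = 28 \left(568 + \left(\left(-2\right) 19 + 2 \left(2 \left(-1\right) - 5\right)\right)\right) = 28 \left(568 - \left(38 - 2 \left(-2 - 5\right)\right)\right) = 28 \left(568 + \left(-38 + 2 \left(-7\right)\right)\right) = 28 \left(568 - 52\right) = 28 \cdot 516 = 14448$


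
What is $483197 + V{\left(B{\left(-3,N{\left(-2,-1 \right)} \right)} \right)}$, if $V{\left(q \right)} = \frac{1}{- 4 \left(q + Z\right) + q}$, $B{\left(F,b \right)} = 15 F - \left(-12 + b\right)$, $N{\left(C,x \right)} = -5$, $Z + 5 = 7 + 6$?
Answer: $\frac{25126245}{52} \approx 4.832 \cdot 10^{5}$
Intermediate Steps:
$Z = 8$ ($Z = -5 + \left(7 + 6\right) = -5 + 13 = 8$)
$B{\left(F,b \right)} = 12 - b + 15 F$
$V{\left(q \right)} = \frac{1}{-32 - 3 q}$ ($V{\left(q \right)} = \frac{1}{- 4 \left(q + 8\right) + q} = \frac{1}{- 4 \left(8 + q\right) + q} = \frac{1}{\left(-32 - 4 q\right) + q} = \frac{1}{-32 - 3 q}$)
$483197 + V{\left(B{\left(-3,N{\left(-2,-1 \right)} \right)} \right)} = 483197 - \frac{1}{32 + 3 \left(12 - -5 + 15 \left(-3\right)\right)} = 483197 - \frac{1}{32 + 3 \left(12 + 5 - 45\right)} = 483197 - \frac{1}{32 + 3 \left(-28\right)} = 483197 - \frac{1}{32 - 84} = 483197 - \frac{1}{-52} = 483197 - - \frac{1}{52} = 483197 + \frac{1}{52} = \frac{25126245}{52}$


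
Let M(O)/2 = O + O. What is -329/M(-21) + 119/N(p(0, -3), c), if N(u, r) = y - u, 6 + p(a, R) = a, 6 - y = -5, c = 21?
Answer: 131/12 ≈ 10.917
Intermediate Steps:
y = 11 (y = 6 - 1*(-5) = 6 + 5 = 11)
p(a, R) = -6 + a
N(u, r) = 11 - u
M(O) = 4*O (M(O) = 2*(O + O) = 2*(2*O) = 4*O)
-329/M(-21) + 119/N(p(0, -3), c) = -329/(4*(-21)) + 119/(11 - (-6 + 0)) = -329/(-84) + 119/(11 - 1*(-6)) = -329*(-1/84) + 119/(11 + 6) = 47/12 + 119/17 = 47/12 + 119*(1/17) = 47/12 + 7 = 131/12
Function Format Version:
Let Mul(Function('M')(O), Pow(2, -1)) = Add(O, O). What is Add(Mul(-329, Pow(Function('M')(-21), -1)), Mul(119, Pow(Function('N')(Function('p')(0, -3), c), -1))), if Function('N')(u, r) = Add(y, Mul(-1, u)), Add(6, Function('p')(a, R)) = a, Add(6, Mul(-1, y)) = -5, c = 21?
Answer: Rational(131, 12) ≈ 10.917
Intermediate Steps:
y = 11 (y = Add(6, Mul(-1, -5)) = Add(6, 5) = 11)
Function('p')(a, R) = Add(-6, a)
Function('N')(u, r) = Add(11, Mul(-1, u))
Function('M')(O) = Mul(4, O) (Function('M')(O) = Mul(2, Add(O, O)) = Mul(2, Mul(2, O)) = Mul(4, O))
Add(Mul(-329, Pow(Function('M')(-21), -1)), Mul(119, Pow(Function('N')(Function('p')(0, -3), c), -1))) = Add(Mul(-329, Pow(Mul(4, -21), -1)), Mul(119, Pow(Add(11, Mul(-1, Add(-6, 0))), -1))) = Add(Mul(-329, Pow(-84, -1)), Mul(119, Pow(Add(11, Mul(-1, -6)), -1))) = Add(Mul(-329, Rational(-1, 84)), Mul(119, Pow(Add(11, 6), -1))) = Add(Rational(47, 12), Mul(119, Pow(17, -1))) = Add(Rational(47, 12), Mul(119, Rational(1, 17))) = Add(Rational(47, 12), 7) = Rational(131, 12)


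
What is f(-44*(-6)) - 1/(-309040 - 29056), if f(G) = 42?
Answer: 14200033/338096 ≈ 42.000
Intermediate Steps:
f(-44*(-6)) - 1/(-309040 - 29056) = 42 - 1/(-309040 - 29056) = 42 - 1/(-338096) = 42 - 1*(-1/338096) = 42 + 1/338096 = 14200033/338096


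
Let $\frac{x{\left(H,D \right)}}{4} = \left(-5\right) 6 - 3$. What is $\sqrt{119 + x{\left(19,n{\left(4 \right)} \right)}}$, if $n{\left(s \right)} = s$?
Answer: $i \sqrt{13} \approx 3.6056 i$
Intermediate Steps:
$x{\left(H,D \right)} = -132$ ($x{\left(H,D \right)} = 4 \left(\left(-5\right) 6 - 3\right) = 4 \left(-30 - 3\right) = 4 \left(-33\right) = -132$)
$\sqrt{119 + x{\left(19,n{\left(4 \right)} \right)}} = \sqrt{119 - 132} = \sqrt{-13} = i \sqrt{13}$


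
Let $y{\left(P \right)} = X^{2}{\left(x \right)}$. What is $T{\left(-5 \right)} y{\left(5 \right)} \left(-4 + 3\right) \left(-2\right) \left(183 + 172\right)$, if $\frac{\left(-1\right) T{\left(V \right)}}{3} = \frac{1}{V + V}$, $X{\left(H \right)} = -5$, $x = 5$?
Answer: $5325$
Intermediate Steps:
$y{\left(P \right)} = 25$ ($y{\left(P \right)} = \left(-5\right)^{2} = 25$)
$T{\left(V \right)} = - \frac{3}{2 V}$ ($T{\left(V \right)} = - \frac{3}{V + V} = - \frac{3}{2 V}$)
$T{\left(-5 \right)} y{\left(5 \right)} \left(-4 + 3\right) \left(-2\right) \left(183 + 172\right) = - \frac{3}{2 \left(-5\right)} 25 \left(-4 + 3\right) \left(-2\right) \left(183 + 172\right) = \left(- \frac{3}{2}\right) \left(- \frac{1}{5}\right) 25 \left(\left(-1\right) \left(-2\right)\right) 355 = \frac{3}{10} \cdot 25 \cdot 2 \cdot 355 = \frac{15}{2} \cdot 2 \cdot 355 = 15 \cdot 355 = 5325$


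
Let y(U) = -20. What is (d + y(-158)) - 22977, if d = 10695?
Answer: -12302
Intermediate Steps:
(d + y(-158)) - 22977 = (10695 - 20) - 22977 = 10675 - 22977 = -12302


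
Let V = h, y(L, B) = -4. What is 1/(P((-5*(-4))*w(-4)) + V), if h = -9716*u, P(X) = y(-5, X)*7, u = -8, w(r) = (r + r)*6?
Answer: 1/77700 ≈ 1.2870e-5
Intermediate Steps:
w(r) = 12*r (w(r) = (2*r)*6 = 12*r)
P(X) = -28 (P(X) = -4*7 = -28)
h = 77728 (h = -9716*(-8) = 77728)
V = 77728
1/(P((-5*(-4))*w(-4)) + V) = 1/(-28 + 77728) = 1/77700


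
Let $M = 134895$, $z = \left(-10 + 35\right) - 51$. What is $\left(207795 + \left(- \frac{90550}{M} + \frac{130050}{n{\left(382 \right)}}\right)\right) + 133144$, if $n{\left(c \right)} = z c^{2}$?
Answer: $\frac{17449046923179577}{51179486748} \approx 3.4094 \cdot 10^{5}$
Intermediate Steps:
$z = -26$ ($z = 25 - 51 = -26$)
$n{\left(c \right)} = - 26 c^{2}$
$\left(207795 + \left(- \frac{90550}{M} + \frac{130050}{n{\left(382 \right)}}\right)\right) + 133144 = \left(207795 + \left(- \frac{90550}{134895} + \frac{130050}{\left(-26\right) 382^{2}}\right)\right) + 133144 = \left(207795 + \left(\left(-90550\right) \frac{1}{134895} + \frac{130050}{\left(-26\right) 145924}\right)\right) + 133144 = \left(207795 - \left(\frac{18110}{26979} - \frac{130050}{-3794024}\right)\right) + 133144 = \left(207795 + \left(- \frac{18110}{26979} + 130050 \left(- \frac{1}{3794024}\right)\right)\right) + 133144 = \left(207795 - \frac{36109196795}{51179486748}\right) + 133144 = \frac{10634805339603865}{51179486748} + 133144 = \frac{17449046923179577}{51179486748}$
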